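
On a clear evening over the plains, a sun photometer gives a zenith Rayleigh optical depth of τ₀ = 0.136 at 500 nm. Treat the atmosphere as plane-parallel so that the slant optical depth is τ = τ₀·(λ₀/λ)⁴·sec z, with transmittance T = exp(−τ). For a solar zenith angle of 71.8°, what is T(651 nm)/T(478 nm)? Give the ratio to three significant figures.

1.45

Airmass: sec 71.8° = 3.2017.
τ(651 nm) = 0.136 × (500/651)⁴ × 3.2017 = 0.136 × 0.3480 × 3.2017 = 0.1515.
τ(478 nm) = 0.136 × (500/478)⁴ × 3.2017 = 0.136 × 1.1972 × 3.2017 = 0.5213.
T(651)/T(478) = exp(τ_B − τ_A) = exp(0.3698) = 1.4474.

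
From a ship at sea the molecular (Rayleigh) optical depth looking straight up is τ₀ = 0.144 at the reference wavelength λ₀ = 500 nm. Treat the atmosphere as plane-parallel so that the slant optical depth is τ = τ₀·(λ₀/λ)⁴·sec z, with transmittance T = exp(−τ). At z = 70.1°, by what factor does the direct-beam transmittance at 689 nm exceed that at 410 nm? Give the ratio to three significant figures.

Airmass: sec 70.1° = 2.9379.
τ(689 nm) = 0.144 × (500/689)⁴ × 2.9379 = 0.144 × 0.2773 × 2.9379 = 0.1173.
τ(410 nm) = 0.144 × (500/410)⁴ × 2.9379 = 0.144 × 2.2118 × 2.9379 = 0.9357.
T(689)/T(410) = exp(τ_B − τ_A) = exp(0.8184) = 2.2668.

2.27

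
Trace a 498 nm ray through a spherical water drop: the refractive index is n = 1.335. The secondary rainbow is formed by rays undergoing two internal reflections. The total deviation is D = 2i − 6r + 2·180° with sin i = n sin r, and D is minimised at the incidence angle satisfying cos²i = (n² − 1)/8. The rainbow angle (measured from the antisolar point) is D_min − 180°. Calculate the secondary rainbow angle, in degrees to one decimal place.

51.4°

cos²i = (1.78222 − 1)/8 = 0.09778; i = arccos(0.31269) = 71.778°.
sin r = sin 71.778°/1.335 = 0.71150; r = 45.357°.
D_min = 2·71.778° − 6·45.357° + 360° = 231.414°.
Rainbow angle = D_min − 180° = 51.414°.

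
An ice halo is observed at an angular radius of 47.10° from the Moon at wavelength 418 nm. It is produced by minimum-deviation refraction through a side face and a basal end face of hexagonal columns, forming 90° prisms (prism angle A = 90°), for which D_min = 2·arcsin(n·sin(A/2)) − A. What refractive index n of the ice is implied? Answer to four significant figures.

1.316

Rearranging: n = sin((D_min + A)/2) / sin(A/2).
(D_min + A)/2 = (47.10° + 90°)/2 = 68.550°.
n = sin 68.550° / sin 45° = 0.9307 / 0.7071 = 1.3163.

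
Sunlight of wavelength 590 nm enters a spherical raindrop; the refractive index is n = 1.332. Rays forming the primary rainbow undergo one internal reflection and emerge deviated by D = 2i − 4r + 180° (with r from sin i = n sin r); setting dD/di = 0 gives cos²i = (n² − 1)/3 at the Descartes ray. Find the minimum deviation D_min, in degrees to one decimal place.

cos²i = (1.77422 − 1)/3 = 0.25807; i = arccos(0.50801) = 59.469°.
sin r = sin 59.469°/1.332 = 0.64666; r = 40.290°.
D_min = 2·59.469° − 4·40.290° + 180° = 137.776°.

137.8°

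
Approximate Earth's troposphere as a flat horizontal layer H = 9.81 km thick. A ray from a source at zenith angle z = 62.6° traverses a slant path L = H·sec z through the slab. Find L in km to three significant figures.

sec z = 1/cos 62.6° = 2.1730.
L = 9.81 × 2.1730 = 21.317 km.

21.3 km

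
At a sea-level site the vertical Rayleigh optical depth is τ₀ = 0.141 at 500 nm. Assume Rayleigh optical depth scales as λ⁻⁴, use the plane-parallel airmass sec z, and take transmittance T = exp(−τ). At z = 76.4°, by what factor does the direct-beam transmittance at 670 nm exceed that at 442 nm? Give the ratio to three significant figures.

2.22

Airmass: sec 76.4° = 4.2527.
τ(670 nm) = 0.141 × (500/670)⁴ × 4.2527 = 0.141 × 0.3102 × 4.2527 = 0.1860.
τ(442 nm) = 0.141 × (500/442)⁴ × 4.2527 = 0.141 × 1.6375 × 4.2527 = 0.9819.
T(670)/T(442) = exp(τ_B − τ_A) = exp(0.7959) = 2.2165.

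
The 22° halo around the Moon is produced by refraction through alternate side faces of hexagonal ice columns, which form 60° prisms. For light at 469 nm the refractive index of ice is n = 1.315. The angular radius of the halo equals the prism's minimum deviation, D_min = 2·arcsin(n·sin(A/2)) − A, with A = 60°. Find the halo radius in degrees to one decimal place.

22.2°

n·sin(A/2) = 1.315 × sin 30° = 1.315 × 0.5000 = 0.6575.
D_min = 2·arcsin(0.6575) − 60° = 2 × 41.109° − 60° = 22.219°.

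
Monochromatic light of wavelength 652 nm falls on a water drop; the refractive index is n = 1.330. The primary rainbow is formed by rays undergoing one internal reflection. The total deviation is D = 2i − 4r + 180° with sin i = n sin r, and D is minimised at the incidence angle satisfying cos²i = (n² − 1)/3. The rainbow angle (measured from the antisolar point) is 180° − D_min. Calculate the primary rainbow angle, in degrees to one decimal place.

42.5°

cos²i = (1.76890 − 1)/3 = 0.25630; i = arccos(0.50626) = 59.585°.
sin r = sin 59.585°/1.330 = 0.64841; r = 40.422°.
D_min = 2·59.585° − 4·40.422° + 180° = 137.484°.
Rainbow angle = 180° − D_min = 42.516°.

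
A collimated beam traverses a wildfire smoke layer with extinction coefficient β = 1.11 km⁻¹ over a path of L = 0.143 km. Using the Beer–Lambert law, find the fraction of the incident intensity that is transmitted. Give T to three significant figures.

0.853

τ = β·L = 1.11 × 0.143 = 0.1587.
T = exp(−0.1587) = 0.8532.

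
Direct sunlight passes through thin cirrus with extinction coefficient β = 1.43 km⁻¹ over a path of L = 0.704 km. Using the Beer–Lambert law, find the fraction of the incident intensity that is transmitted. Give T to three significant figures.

0.365

τ = β·L = 1.43 × 0.704 = 1.0067.
T = exp(−1.0067) = 0.3654.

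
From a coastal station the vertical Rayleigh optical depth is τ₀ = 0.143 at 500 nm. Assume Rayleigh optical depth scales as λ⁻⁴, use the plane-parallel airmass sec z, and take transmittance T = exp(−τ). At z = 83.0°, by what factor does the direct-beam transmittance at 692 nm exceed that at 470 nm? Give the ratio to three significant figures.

Airmass: sec 83.0° = 8.2055.
τ(692 nm) = 0.143 × (500/692)⁴ × 8.2055 = 0.143 × 0.2726 × 8.2055 = 0.3198.
τ(470 nm) = 0.143 × (500/470)⁴ × 8.2055 = 0.143 × 1.2808 × 8.2055 = 1.5029.
T(692)/T(470) = exp(τ_B − τ_A) = exp(1.1831) = 3.2644.

3.26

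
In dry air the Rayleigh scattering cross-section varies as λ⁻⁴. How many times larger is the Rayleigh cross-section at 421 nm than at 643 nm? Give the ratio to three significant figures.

5.44

Rayleigh scattering ∝ λ⁻⁴, so the ratio of coefficients is the inverse fourth power of the wavelength ratio.
σ(421)/σ(643) = (643/421)⁴ = (1.5273)⁴ = 5.441.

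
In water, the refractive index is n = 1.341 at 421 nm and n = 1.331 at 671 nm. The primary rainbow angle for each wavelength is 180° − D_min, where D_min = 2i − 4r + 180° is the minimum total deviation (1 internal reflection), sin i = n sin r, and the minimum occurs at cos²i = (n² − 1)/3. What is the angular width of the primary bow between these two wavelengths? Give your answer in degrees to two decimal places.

At 421 nm (n = 1.341): cos²i = 0.26609 → i = 58.946°, r = 39.705°, D_min = 139.071°, rainbow angle = 40.929°.
At 671 nm (n = 1.331): cos²i = 0.25719 → i = 59.527°, r = 40.356°, D_min = 137.630°, rainbow angle = 42.370°.
Angular width = |40.929° − 42.370°| = 1.441°.

1.44°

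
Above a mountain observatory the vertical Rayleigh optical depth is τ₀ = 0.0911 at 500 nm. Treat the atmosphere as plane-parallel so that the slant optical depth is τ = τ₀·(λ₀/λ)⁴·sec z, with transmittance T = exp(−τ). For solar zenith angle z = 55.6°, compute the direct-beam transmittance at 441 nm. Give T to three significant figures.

0.766

sec 55.6° = 1.7700.
τ = 0.0911 × (500/441)⁴ × 1.7700 = 0.0911 × 1.6524 × 1.7700 = 0.2665.
T = exp(−0.2665) = 0.7661.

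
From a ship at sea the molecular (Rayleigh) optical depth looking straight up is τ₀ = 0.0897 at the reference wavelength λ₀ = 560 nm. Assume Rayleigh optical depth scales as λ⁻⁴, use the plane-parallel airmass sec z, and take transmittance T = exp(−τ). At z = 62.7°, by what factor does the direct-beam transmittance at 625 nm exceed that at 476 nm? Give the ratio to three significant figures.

Airmass: sec 62.7° = 2.1803.
τ(625 nm) = 0.0897 × (560/625)⁴ × 2.1803 = 0.0897 × 0.6445 × 2.1803 = 0.1261.
τ(476 nm) = 0.0897 × (560/476)⁴ × 2.1803 = 0.0897 × 1.9157 × 2.1803 = 0.3747.
T(625)/T(476) = exp(τ_B − τ_A) = exp(0.2486) = 1.2822.

1.28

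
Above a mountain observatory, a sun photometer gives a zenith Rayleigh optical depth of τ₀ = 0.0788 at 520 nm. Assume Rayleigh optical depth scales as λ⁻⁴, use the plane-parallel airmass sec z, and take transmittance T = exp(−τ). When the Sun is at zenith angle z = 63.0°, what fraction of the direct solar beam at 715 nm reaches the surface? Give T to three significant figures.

0.953

sec 63.0° = 2.2027.
τ = 0.0788 × (520/715)⁴ × 2.2027 = 0.0788 × 0.2798 × 2.2027 = 0.0486.
T = exp(−0.0486) = 0.9526.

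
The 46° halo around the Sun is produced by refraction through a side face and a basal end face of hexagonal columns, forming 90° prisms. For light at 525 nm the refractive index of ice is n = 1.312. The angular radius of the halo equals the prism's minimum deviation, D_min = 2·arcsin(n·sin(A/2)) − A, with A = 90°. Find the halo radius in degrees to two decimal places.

46.17°

n·sin(A/2) = 1.312 × sin 45° = 1.312 × 0.7071 = 0.9277.
D_min = 2·arcsin(0.9277) − 90° = 2 × 68.083° − 90° = 46.166°.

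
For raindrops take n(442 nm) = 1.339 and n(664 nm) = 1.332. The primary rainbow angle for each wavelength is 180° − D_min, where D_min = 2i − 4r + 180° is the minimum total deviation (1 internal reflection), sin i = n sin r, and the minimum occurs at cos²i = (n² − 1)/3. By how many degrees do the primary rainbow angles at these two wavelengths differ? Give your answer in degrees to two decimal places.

At 442 nm (n = 1.339): cos²i = 0.26431 → i = 59.062°, r = 39.834°, D_min = 138.786°, rainbow angle = 41.214°.
At 664 nm (n = 1.332): cos²i = 0.25807 → i = 59.469°, r = 40.290°, D_min = 137.776°, rainbow angle = 42.224°.
Angular width = |41.214° − 42.224°| = 1.010°.

1.01°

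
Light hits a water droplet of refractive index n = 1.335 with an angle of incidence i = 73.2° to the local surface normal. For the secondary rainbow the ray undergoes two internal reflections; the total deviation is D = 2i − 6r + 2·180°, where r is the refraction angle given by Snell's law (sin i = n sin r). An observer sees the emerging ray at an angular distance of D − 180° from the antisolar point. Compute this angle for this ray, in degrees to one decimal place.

51.5°

sin r = sin 73.2° / 1.335 = 0.9573/1.335 = 0.7171; r = 45.82°.
D = 2·73.2° − 6·45.82° + 2·180° = 146.40° − 274.89° + 360° = 231.51°.
Angle from antisolar point = D − 180° = 51.51°.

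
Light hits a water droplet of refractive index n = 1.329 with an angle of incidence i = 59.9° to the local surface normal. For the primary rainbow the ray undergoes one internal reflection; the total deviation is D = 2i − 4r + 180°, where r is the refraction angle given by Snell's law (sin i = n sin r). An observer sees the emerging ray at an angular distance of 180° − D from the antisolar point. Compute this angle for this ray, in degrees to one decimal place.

sin r = sin 59.9° / 1.329 = 0.8652/1.329 = 0.6510; r = 40.62°.
D = 2·59.9° − 4·40.62° + 180° = 119.80° − 162.46° + 180° = 137.34°.
Angle from antisolar point = 180° − D = 42.66°.

42.7°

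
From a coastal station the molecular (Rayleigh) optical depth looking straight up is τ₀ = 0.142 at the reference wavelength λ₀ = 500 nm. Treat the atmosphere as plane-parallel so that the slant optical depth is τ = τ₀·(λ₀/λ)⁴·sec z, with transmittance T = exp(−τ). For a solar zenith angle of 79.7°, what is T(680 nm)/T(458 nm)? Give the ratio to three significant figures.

2.45

Airmass: sec 79.7° = 5.5928.
τ(680 nm) = 0.142 × (500/680)⁴ × 5.5928 = 0.142 × 0.2923 × 5.5928 = 0.2321.
τ(458 nm) = 0.142 × (500/458)⁴ × 5.5928 = 0.142 × 1.4204 × 5.5928 = 1.1281.
T(680)/T(458) = exp(τ_B − τ_A) = exp(0.8959) = 2.4496.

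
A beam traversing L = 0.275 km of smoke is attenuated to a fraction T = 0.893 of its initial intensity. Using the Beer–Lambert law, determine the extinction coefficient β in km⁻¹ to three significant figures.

0.412 km⁻¹

Beer–Lambert: T = exp(−βL) ⇒ β = −ln(T)/L = −ln(0.893)/0.275 = 0.1132/0.275 = 0.4115 km⁻¹.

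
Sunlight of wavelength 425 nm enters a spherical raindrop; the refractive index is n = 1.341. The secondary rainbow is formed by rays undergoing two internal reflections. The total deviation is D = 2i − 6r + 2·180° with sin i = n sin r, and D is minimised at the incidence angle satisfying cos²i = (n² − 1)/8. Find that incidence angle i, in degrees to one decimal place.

cos²i = (1.341² − 1)/8 = (1.79828 − 1)/8 = 0.09979.
cos i = 0.31589, so i = 71.586°.

71.6°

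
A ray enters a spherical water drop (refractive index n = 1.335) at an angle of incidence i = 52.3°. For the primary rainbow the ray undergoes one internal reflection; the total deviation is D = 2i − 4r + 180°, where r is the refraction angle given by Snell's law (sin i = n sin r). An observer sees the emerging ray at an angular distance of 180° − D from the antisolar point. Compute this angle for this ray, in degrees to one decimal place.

sin r = sin 52.3° / 1.335 = 0.7912/1.335 = 0.5927; r = 36.35°.
D = 2·52.3° − 4·36.35° + 180° = 104.60° − 145.39° + 180° = 139.21°.
Angle from antisolar point = 180° − D = 40.79°.

40.8°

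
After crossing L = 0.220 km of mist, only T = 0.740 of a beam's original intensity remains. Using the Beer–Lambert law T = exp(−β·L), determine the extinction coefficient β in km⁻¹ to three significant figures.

1.37 km⁻¹

Beer–Lambert: T = exp(−βL) ⇒ β = −ln(T)/L = −ln(0.740)/0.220 = 0.3011/0.220 = 1.369 km⁻¹.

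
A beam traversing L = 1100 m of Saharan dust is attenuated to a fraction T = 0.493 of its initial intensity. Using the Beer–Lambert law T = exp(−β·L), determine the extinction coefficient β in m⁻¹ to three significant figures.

0.000643 m⁻¹

Beer–Lambert: T = exp(−βL) ⇒ β = −ln(T)/L = −ln(0.493)/1100 = 0.7072/1100 = 0.000643 m⁻¹.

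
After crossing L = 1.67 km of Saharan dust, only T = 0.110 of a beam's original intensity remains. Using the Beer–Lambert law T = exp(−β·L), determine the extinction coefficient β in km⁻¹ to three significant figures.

Beer–Lambert: T = exp(−βL) ⇒ β = −ln(T)/L = −ln(0.110)/1.67 = 2.2073/1.67 = 1.322 km⁻¹.

1.32 km⁻¹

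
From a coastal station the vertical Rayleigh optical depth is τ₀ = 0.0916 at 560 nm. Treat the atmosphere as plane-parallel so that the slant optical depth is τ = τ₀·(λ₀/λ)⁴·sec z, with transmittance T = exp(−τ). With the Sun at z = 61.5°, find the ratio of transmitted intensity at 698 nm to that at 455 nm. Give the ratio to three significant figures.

Airmass: sec 61.5° = 2.0957.
τ(698 nm) = 0.0916 × (560/698)⁴ × 2.0957 = 0.0916 × 0.4143 × 2.0957 = 0.0795.
τ(455 nm) = 0.0916 × (560/455)⁴ × 2.0957 = 0.0916 × 2.2946 × 2.0957 = 0.4405.
T(698)/T(455) = exp(τ_B − τ_A) = exp(0.3610) = 1.4347.

1.43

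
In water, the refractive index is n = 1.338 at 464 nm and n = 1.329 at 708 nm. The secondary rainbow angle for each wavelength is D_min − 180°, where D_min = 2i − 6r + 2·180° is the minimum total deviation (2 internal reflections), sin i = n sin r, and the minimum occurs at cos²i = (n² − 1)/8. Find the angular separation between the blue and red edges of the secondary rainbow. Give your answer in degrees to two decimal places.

At 464 nm (n = 1.338): cos²i = 0.09878 → i = 71.682°, r = 45.195°, D_min = 232.193°, rainbow angle = 52.193°.
At 708 nm (n = 1.329): cos²i = 0.09578 → i = 71.972°, r = 45.685°, D_min = 229.837°, rainbow angle = 49.837°.
Angular width = |52.193° − 49.837°| = 2.356°.

2.36°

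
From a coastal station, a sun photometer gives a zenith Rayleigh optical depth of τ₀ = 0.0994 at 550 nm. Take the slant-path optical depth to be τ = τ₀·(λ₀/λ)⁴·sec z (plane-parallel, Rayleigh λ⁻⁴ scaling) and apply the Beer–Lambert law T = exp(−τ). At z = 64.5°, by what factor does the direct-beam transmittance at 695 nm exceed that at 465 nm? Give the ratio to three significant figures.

1.44

Airmass: sec 64.5° = 2.3228.
τ(695 nm) = 0.0994 × (550/695)⁴ × 2.3228 = 0.0994 × 0.3922 × 2.3228 = 0.0906.
τ(465 nm) = 0.0994 × (550/465)⁴ × 2.3228 = 0.0994 × 1.9572 × 2.3228 = 0.4519.
T(695)/T(465) = exp(τ_B − τ_A) = exp(0.3613) = 1.4353.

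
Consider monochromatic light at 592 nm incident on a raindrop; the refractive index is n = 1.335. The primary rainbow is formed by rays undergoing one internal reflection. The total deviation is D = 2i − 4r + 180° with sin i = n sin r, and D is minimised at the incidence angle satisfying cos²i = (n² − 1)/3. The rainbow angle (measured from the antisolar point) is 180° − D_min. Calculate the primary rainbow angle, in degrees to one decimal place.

41.8°

cos²i = (1.78222 − 1)/3 = 0.26074; i = arccos(0.51063) = 59.294°.
sin r = sin 59.294°/1.335 = 0.64405; r = 40.094°.
D_min = 2·59.294° − 4·40.094° + 180° = 138.212°.
Rainbow angle = 180° − D_min = 41.788°.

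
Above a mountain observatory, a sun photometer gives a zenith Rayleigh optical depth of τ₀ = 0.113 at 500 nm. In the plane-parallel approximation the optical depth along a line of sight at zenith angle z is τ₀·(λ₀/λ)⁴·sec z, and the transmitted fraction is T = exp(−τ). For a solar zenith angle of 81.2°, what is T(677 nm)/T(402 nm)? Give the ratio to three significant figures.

Airmass: sec 81.2° = 6.5366.
τ(677 nm) = 0.113 × (500/677)⁴ × 6.5366 = 0.113 × 0.2975 × 6.5366 = 0.2198.
τ(402 nm) = 0.113 × (500/402)⁴ × 6.5366 = 0.113 × 2.3932 × 6.5366 = 1.7677.
T(677)/T(402) = exp(τ_B − τ_A) = exp(1.5479) = 4.7017.

4.70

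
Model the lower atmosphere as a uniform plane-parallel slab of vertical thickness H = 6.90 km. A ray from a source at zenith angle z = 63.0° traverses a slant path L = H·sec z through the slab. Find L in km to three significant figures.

sec z = 1/cos 63.0° = 2.2027.
L = 6.90 × 2.2027 = 15.199 km.

15.2 km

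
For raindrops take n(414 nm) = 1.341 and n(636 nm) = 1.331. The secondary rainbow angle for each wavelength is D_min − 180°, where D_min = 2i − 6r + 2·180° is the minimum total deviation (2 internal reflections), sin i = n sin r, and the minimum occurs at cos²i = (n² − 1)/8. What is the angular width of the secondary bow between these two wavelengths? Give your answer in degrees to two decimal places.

At 414 nm (n = 1.341): cos²i = 0.09979 → i = 71.586°, r = 45.034°, D_min = 232.966°, rainbow angle = 52.966°.
At 636 nm (n = 1.331): cos²i = 0.09645 → i = 71.907°, r = 45.575°, D_min = 230.365°, rainbow angle = 50.365°.
Angular width = |52.966° − 50.365°| = 2.601°.

2.60°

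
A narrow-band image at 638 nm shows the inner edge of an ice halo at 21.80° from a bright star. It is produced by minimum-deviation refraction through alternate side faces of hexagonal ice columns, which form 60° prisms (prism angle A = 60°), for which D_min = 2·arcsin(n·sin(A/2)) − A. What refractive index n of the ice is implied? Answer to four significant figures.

1.309

Rearranging: n = sin((D_min + A)/2) / sin(A/2).
(D_min + A)/2 = (21.80° + 60°)/2 = 40.900°.
n = sin 40.900° / sin 30° = 0.6547 / 0.5000 = 1.3095.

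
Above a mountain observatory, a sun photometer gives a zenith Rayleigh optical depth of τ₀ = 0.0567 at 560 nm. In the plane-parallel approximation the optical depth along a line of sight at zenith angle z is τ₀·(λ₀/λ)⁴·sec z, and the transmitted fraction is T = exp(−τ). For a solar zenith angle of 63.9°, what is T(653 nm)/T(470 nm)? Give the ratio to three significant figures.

1.21

Airmass: sec 63.9° = 2.2730.
τ(653 nm) = 0.0567 × (560/653)⁴ × 2.2730 = 0.0567 × 0.5409 × 2.2730 = 0.0697.
τ(470 nm) = 0.0567 × (560/470)⁴ × 2.2730 = 0.0567 × 2.0154 × 2.2730 = 0.2597.
T(653)/T(470) = exp(τ_B − τ_A) = exp(0.1900) = 1.2093.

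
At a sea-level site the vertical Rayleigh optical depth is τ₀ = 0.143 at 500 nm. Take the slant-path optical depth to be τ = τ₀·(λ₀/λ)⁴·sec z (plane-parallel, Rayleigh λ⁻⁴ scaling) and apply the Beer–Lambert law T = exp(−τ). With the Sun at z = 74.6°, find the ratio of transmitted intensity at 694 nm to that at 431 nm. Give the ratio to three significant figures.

2.29

Airmass: sec 74.6° = 3.7657.
τ(694 nm) = 0.143 × (500/694)⁴ × 3.7657 = 0.143 × 0.2694 × 3.7657 = 0.1451.
τ(431 nm) = 0.143 × (500/431)⁴ × 3.7657 = 0.143 × 1.8112 × 3.7657 = 0.9753.
T(694)/T(431) = exp(τ_B − τ_A) = exp(0.8302) = 2.2939.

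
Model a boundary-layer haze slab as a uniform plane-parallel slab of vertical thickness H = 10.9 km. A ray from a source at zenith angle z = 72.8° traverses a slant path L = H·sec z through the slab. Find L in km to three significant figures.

36.9 km

sec z = 1/cos 72.8° = 3.3817.
L = 10.9 × 3.3817 = 36.861 km.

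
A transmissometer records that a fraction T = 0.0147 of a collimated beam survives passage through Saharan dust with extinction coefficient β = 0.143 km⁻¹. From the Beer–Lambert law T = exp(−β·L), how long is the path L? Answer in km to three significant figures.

29.5 km

Beer–Lambert: T = exp(−βL) ⇒ L = −ln(T)/β = −ln(0.0147)/0.143 = 4.2199/0.143 = 29.51 km.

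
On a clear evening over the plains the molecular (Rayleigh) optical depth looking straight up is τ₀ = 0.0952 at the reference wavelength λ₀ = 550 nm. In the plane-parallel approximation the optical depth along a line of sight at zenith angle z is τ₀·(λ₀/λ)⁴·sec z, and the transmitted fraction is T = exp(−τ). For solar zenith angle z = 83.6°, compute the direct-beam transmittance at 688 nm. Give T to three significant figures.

sec 83.6° = 8.9711.
τ = 0.0952 × (550/688)⁴ × 8.9711 = 0.0952 × 0.4084 × 8.9711 = 0.3488.
T = exp(−0.3488) = 0.7055.

0.706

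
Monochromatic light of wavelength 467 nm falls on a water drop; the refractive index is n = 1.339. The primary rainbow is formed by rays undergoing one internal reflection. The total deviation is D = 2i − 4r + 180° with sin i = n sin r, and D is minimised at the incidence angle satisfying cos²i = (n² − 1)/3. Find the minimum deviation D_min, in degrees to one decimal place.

138.8°

cos²i = (1.79292 − 1)/3 = 0.26431; i = arccos(0.51411) = 59.062°.
sin r = sin 59.062°/1.339 = 0.64057; r = 39.834°.
D_min = 2·59.062° − 4·39.834° + 180° = 138.786°.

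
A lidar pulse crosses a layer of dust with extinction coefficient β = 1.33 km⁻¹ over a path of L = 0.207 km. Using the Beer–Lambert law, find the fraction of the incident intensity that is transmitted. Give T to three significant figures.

0.759

τ = β·L = 1.33 × 0.207 = 0.2753.
T = exp(−0.2753) = 0.7593.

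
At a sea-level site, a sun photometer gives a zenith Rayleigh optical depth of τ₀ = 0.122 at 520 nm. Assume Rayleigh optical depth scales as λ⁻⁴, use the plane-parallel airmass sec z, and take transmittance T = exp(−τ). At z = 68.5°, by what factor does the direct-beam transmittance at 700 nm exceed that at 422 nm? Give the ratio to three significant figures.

1.95

Airmass: sec 68.5° = 2.7285.
τ(700 nm) = 0.122 × (520/700)⁴ × 2.7285 = 0.122 × 0.3045 × 2.7285 = 0.1014.
τ(422 nm) = 0.122 × (520/422)⁴ × 2.7285 = 0.122 × 2.3055 × 2.7285 = 0.7674.
T(700)/T(422) = exp(τ_B − τ_A) = exp(0.6661) = 1.9466.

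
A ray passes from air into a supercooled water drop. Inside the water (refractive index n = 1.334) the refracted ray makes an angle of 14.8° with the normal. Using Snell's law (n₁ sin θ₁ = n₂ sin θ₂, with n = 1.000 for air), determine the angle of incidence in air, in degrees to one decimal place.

Snell: sin θ_i = n · sin θ_r = 1.334 × sin 14.8° = 1.334 × 0.2554 = 0.3408.
θ_i = arcsin(0.3408) = 19.92°.

19.9°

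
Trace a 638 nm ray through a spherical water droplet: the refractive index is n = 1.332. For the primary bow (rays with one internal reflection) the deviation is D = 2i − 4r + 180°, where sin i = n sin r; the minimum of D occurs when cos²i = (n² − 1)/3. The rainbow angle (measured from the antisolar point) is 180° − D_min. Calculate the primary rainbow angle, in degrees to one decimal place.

cos²i = (1.77422 − 1)/3 = 0.25807; i = arccos(0.50801) = 59.469°.
sin r = sin 59.469°/1.332 = 0.64666; r = 40.290°.
D_min = 2·59.469° − 4·40.290° + 180° = 137.776°.
Rainbow angle = 180° − D_min = 42.224°.

42.2°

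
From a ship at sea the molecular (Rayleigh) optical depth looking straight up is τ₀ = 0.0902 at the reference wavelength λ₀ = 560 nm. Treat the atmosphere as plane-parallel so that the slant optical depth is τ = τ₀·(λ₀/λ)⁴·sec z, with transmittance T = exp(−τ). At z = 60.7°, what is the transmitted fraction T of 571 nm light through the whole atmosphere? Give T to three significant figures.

0.843

sec 60.7° = 2.0434.
τ = 0.0902 × (560/571)⁴ × 2.0434 = 0.0902 × 0.9251 × 2.0434 = 0.1705.
T = exp(−0.1705) = 0.8432.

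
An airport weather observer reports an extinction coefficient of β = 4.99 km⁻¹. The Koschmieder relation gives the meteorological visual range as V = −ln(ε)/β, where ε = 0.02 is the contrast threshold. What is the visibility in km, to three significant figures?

0.784 km

V = −ln(0.02) / 4.99 = 3.912 / 4.99 = 0.7840 km.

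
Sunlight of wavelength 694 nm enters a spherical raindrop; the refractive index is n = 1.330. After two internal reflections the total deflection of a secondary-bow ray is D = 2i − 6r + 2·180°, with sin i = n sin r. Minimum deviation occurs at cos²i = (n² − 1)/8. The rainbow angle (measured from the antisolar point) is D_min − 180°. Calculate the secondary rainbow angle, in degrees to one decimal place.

50.1°

cos²i = (1.76890 − 1)/8 = 0.09611; i = arccos(0.31002) = 71.940°.
sin r = sin 71.940°/1.330 = 0.71483; r = 45.630°.
D_min = 2·71.940° − 6·45.630° + 360° = 230.101°.
Rainbow angle = D_min − 180° = 50.101°.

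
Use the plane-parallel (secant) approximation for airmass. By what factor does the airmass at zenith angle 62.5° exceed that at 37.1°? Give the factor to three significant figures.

1.73

X(62.5°)/X(37.1°) = sec 62.5° / sec 37.1° = cos 37.1° / cos 62.5° = 0.7976/0.4617 = 1.7273.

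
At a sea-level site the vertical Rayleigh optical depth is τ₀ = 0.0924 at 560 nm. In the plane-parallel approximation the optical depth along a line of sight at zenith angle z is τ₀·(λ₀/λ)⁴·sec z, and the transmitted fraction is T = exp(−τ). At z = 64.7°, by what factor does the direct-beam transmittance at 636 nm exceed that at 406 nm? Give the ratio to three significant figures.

Airmass: sec 64.7° = 2.3400.
τ(636 nm) = 0.0924 × (560/636)⁴ × 2.3400 = 0.0924 × 0.6011 × 2.3400 = 0.1300.
τ(406 nm) = 0.0924 × (560/406)⁴ × 2.3400 = 0.0924 × 3.6195 × 2.3400 = 0.7826.
T(636)/T(406) = exp(τ_B − τ_A) = exp(0.6526) = 1.9206.

1.92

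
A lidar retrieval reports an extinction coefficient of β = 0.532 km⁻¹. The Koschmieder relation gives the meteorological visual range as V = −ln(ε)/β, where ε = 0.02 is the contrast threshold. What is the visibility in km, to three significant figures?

7.35 km

V = −ln(0.02) / 0.532 = 3.912 / 0.532 = 7.3534 km.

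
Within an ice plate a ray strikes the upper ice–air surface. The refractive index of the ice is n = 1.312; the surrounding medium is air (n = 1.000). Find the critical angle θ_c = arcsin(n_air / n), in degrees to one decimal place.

49.7°

sin θ_c = n_air / n = 1.000 / 1.312 = 0.7622.
θ_c = arcsin(0.7622) = 49.66°.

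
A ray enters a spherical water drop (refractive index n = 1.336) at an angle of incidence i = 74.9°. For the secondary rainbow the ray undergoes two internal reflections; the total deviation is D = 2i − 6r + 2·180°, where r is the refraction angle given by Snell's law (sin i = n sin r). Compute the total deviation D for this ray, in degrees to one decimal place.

sin r = sin 74.9° / 1.336 = 0.9655/1.336 = 0.7227; r = 46.27°.
D = 2·74.9° − 6·46.27° + 2·180° = 149.80° − 277.65° + 360° = 232.15°.

232.2°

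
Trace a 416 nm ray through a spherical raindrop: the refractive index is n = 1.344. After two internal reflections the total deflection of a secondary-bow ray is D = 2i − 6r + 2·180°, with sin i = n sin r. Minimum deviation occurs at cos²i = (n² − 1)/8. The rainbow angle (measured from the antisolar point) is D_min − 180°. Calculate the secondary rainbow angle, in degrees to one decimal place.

cos²i = (1.80634 − 1)/8 = 0.10079; i = arccos(0.31748) = 71.490°.
sin r = sin 71.490°/1.344 = 0.70555; r = 44.874°.
D_min = 2·71.490° − 6·44.874° + 360° = 233.733°.
Rainbow angle = D_min − 180° = 53.733°.

53.7°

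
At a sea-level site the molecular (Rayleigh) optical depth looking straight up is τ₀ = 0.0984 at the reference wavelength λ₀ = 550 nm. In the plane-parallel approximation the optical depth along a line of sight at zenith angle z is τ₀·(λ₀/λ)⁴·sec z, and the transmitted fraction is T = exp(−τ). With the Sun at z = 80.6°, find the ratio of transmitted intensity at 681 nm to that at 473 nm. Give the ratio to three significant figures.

Airmass: sec 80.6° = 6.1227.
τ(681 nm) = 0.0984 × (550/681)⁴ × 6.1227 = 0.0984 × 0.4255 × 6.1227 = 0.2563.
τ(473 nm) = 0.0984 × (550/473)⁴ × 6.1227 = 0.0984 × 1.8281 × 6.1227 = 1.1014.
T(681)/T(473) = exp(τ_B − τ_A) = exp(0.8451) = 2.3281.

2.33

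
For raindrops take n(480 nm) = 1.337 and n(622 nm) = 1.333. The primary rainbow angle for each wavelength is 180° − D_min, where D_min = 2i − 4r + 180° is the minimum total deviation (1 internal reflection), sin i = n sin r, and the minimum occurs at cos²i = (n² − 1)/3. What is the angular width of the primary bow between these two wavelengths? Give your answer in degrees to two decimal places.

0.58°

At 480 nm (n = 1.337): cos²i = 0.26252 → i = 59.178°, r = 39.964°, D_min = 138.500°, rainbow angle = 41.500°.
At 622 nm (n = 1.333): cos²i = 0.25896 → i = 59.410°, r = 40.225°, D_min = 137.922°, rainbow angle = 42.078°.
Angular width = |41.500° − 42.078°| = 0.578°.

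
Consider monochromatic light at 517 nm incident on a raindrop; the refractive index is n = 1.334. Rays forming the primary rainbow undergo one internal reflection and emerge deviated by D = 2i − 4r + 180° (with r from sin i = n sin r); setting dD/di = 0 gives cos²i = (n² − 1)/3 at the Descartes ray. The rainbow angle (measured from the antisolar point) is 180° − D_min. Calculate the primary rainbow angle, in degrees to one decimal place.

cos²i = (1.77956 − 1)/3 = 0.25985; i = arccos(0.50976) = 59.352°.
sin r = sin 59.352°/1.334 = 0.64492; r = 40.159°.
D_min = 2·59.352° − 4·40.159° + 180° = 138.067°.
Rainbow angle = 180° − D_min = 41.933°.

41.9°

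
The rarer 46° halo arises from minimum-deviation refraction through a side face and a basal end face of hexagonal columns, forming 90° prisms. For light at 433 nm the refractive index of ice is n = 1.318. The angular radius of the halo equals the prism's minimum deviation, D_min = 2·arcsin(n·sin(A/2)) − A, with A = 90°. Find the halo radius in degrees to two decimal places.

47.49°

n·sin(A/2) = 1.318 × sin 45° = 1.318 × 0.7071 = 0.9320.
D_min = 2·arcsin(0.9320) − 90° = 2 × 68.743° − 90° = 47.487°.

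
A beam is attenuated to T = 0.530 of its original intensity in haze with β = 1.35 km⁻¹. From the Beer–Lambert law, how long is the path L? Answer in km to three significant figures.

Beer–Lambert: T = exp(−βL) ⇒ L = −ln(T)/β = −ln(0.530)/1.35 = 0.6349/1.35 = 0.4703 km.

0.470 km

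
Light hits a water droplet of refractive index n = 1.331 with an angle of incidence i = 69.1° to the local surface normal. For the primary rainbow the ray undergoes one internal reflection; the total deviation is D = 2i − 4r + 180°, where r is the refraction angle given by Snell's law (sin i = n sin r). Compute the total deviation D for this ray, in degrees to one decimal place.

139.9°

sin r = sin 69.1° / 1.331 = 0.9342/1.331 = 0.7019; r = 44.58°.
D = 2·69.1° − 4·44.58° + 180° = 138.20° − 178.31° + 180° = 139.89°.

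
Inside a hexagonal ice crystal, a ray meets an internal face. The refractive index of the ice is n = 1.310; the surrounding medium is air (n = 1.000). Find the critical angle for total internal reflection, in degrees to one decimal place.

49.8°

sin θ_c = n_air / n = 1.000 / 1.310 = 0.7634.
θ_c = arcsin(0.7634) = 49.76°.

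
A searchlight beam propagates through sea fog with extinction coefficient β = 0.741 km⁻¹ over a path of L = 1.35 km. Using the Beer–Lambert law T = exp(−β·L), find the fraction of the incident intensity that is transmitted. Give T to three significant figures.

τ = β·L = 0.741 × 1.35 = 1.0004.
T = exp(−1.0004) = 0.3678.

0.368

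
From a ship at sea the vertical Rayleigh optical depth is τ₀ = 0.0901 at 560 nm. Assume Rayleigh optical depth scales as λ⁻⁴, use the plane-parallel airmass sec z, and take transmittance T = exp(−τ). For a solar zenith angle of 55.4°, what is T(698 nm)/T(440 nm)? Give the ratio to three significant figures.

Airmass: sec 55.4° = 1.7610.
τ(698 nm) = 0.0901 × (560/698)⁴ × 1.7610 = 0.0901 × 0.4143 × 1.7610 = 0.0657.
τ(440 nm) = 0.0901 × (560/440)⁴ × 1.7610 = 0.0901 × 2.6239 × 1.7610 = 0.4163.
T(698)/T(440) = exp(τ_B − τ_A) = exp(0.3506) = 1.4199.

1.42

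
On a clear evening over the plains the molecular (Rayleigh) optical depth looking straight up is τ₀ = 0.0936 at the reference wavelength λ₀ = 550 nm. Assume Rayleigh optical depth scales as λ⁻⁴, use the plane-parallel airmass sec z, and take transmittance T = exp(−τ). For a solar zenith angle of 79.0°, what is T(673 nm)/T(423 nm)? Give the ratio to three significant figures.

Airmass: sec 79.0° = 5.2408.
τ(673 nm) = 0.0936 × (550/673)⁴ × 5.2408 = 0.0936 × 0.4461 × 5.2408 = 0.2188.
τ(423 nm) = 0.0936 × (550/423)⁴ × 5.2408 = 0.0936 × 2.8582 × 5.2408 = 1.4021.
T(673)/T(423) = exp(τ_B − τ_A) = exp(1.1832) = 3.2650.

3.26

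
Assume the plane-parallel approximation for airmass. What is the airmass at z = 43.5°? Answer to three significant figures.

X = sec z = 1/cos 43.5° = 1/0.7254 = 1.3786.

1.38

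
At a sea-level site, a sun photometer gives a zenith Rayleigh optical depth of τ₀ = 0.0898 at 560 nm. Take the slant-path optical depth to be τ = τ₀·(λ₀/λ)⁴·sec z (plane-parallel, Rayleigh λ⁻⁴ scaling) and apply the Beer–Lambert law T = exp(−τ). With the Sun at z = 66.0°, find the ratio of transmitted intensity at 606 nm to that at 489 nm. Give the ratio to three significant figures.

1.24

Airmass: sec 66.0° = 2.4586.
τ(606 nm) = 0.0898 × (560/606)⁴ × 2.4586 = 0.0898 × 0.7292 × 2.4586 = 0.1610.
τ(489 nm) = 0.0898 × (560/489)⁴ × 2.4586 = 0.0898 × 1.7200 × 2.4586 = 0.3797.
T(606)/T(489) = exp(τ_B − τ_A) = exp(0.2187) = 1.2445.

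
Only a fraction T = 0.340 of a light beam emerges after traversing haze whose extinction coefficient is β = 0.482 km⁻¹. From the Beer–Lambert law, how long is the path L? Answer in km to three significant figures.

Beer–Lambert: T = exp(−βL) ⇒ L = −ln(T)/β = −ln(0.340)/0.482 = 1.0788/0.482 = 2.238 km.

2.24 km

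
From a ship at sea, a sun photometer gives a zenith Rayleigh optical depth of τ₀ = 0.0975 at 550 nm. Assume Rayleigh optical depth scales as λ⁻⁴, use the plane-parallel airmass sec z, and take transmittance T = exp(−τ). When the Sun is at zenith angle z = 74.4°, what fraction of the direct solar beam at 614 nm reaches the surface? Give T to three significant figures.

sec 74.4° = 3.7186.
τ = 0.0975 × (550/614)⁴ × 3.7186 = 0.0975 × 0.6438 × 3.7186 = 0.2334.
T = exp(−0.2334) = 0.7918.

0.792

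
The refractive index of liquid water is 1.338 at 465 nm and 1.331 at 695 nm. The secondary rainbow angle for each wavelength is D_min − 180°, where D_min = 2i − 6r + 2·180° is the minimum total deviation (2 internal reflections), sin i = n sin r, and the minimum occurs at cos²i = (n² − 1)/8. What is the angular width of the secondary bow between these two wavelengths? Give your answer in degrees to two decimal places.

1.83°

At 465 nm (n = 1.338): cos²i = 0.09878 → i = 71.682°, r = 45.195°, D_min = 232.193°, rainbow angle = 52.193°.
At 695 nm (n = 1.331): cos²i = 0.09645 → i = 71.907°, r = 45.575°, D_min = 230.365°, rainbow angle = 50.365°.
Angular width = |52.193° − 50.365°| = 1.828°.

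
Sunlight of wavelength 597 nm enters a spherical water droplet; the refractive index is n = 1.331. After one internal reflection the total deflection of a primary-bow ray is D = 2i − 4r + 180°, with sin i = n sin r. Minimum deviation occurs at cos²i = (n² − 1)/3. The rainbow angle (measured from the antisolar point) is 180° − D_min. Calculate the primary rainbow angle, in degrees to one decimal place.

42.4°

cos²i = (1.77156 − 1)/3 = 0.25719; i = arccos(0.50714) = 59.527°.
sin r = sin 59.527°/1.331 = 0.64753; r = 40.356°.
D_min = 2·59.527° − 4·40.356° + 180° = 137.630°.
Rainbow angle = 180° − D_min = 42.370°.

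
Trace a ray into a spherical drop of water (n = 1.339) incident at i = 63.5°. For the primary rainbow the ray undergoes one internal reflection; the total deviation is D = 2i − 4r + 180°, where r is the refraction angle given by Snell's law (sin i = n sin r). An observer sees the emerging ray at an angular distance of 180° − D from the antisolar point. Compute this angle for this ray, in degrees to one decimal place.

40.8°

sin r = sin 63.5° / 1.339 = 0.8949/1.339 = 0.6684; r = 41.94°.
D = 2·63.5° − 4·41.94° + 180° = 127.00° − 167.76° + 180° = 139.24°.
Angle from antisolar point = 180° − D = 40.76°.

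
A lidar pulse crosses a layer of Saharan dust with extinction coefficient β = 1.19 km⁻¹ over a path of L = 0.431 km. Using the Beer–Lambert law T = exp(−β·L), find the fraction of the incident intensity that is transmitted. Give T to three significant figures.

0.599

τ = β·L = 1.19 × 0.431 = 0.5129.
T = exp(−0.5129) = 0.5988.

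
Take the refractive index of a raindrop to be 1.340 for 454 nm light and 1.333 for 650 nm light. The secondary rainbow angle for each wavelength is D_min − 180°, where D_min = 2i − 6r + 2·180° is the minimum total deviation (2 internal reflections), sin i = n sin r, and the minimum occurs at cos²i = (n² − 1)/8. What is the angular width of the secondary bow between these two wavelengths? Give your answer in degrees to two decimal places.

At 454 nm (n = 1.340): cos²i = 0.09945 → i = 71.618°, r = 45.088°, D_min = 232.709°, rainbow angle = 52.709°.
At 650 nm (n = 1.333): cos²i = 0.09711 → i = 71.843°, r = 45.466°, D_min = 230.891°, rainbow angle = 50.891°.
Angular width = |52.709° − 50.891°| = 1.818°.

1.82°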